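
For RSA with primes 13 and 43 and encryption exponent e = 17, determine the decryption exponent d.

Step 1: n = 13 * 43 = 559.
Step 2: phi(n) = 12 * 42 = 504.
Step 3: Find d such that 17 * d = 1 (mod 504).
Step 4: d = 17^(-1) mod 504 = 89.
Verification: 17 * 89 = 1513 = 3 * 504 + 1.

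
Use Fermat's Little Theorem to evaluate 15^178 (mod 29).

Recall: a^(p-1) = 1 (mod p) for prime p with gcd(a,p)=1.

Step 1: Since 29 is prime, by Fermat's Little Theorem: 15^28 = 1 (mod 29).
Step 2: Reduce exponent: 178 mod 28 = 10.
Step 3: So 15^178 = 15^10 (mod 29).
Step 4: 15^10 mod 29 = 13.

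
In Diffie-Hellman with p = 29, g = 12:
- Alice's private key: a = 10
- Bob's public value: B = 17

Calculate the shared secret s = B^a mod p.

Step 1: s = B^a mod p = 17^10 mod 29.
  17^1 mod 29 = 17
  17^2 mod 29 = (17 * 17) mod 29 = 28
  17^3 mod 29 = (28 * 17) mod 29 = 12
  17^4 mod 29 = (12 * 17) mod 29 = 1
  17^5 mod 29 = (1 * 17) mod 29 = 17
  17^6 mod 29 = (17 * 17) mod 29 = 28
  17^7 mod 29 = (28 * 17) mod 29 = 12
  17^8 mod 29 = (12 * 17) mod 29 = 1
  17^9 mod 29 = (1 * 17) mod 29 = 17
  17^10 mod 29 = (17 * 17) mod 29 = 28
Result: shared secret = 28.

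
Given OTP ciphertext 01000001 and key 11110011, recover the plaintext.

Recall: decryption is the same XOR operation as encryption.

Step 1: XOR ciphertext with key:
  Ciphertext: 01000001
  Key:        11110011
  XOR:        10110010
Step 2: Plaintext = 10110010 = 178 in decimal.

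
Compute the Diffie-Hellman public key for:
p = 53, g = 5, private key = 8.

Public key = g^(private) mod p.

Step 1: A = g^a mod p = 5^8 mod 53.
  5^1 mod 53 = 5
  5^2 mod 53 = (5 * 5) mod 53 = 25
  5^3 mod 53 = (25 * 5) mod 53 = 19
  5^4 mod 53 = (19 * 5) mod 53 = 42
  5^5 mod 53 = (42 * 5) mod 53 = 51
  5^6 mod 53 = (51 * 5) mod 53 = 43
  5^7 mod 53 = (43 * 5) mod 53 = 3
  5^8 mod 53 = (3 * 5) mod 53 = 15
Result: A = 15.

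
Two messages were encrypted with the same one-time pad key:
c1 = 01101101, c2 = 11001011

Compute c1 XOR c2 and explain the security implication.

Step 1: c1 XOR c2 = (m1 XOR k) XOR (m2 XOR k).
Step 2: By XOR associativity/commutativity: = m1 XOR m2 XOR k XOR k = m1 XOR m2.
Step 3: 01101101 XOR 11001011 = 10100110 = 166.
Step 4: The key cancels out! An attacker learns m1 XOR m2 = 166, revealing the relationship between plaintexts.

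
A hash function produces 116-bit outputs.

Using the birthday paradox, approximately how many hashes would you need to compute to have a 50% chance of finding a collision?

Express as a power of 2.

Step 1: The birthday paradox gives collision probability ~50% after sqrt(2^n) = 2^(n/2) hashes.
Step 2: For 116-bit output: 2^(116/2) = 2^58.
Step 3: Approximately 2^58 hash computations needed.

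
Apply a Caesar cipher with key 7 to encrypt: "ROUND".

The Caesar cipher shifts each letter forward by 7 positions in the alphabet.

Step 1: For each letter, shift forward by 7 positions (mod 26).
  R (position 17) -> position (17+7) mod 26 = 24 -> Y
  O (position 14) -> position (14+7) mod 26 = 21 -> V
  U (position 20) -> position (20+7) mod 26 = 1 -> B
  N (position 13) -> position (13+7) mod 26 = 20 -> U
  D (position 3) -> position (3+7) mod 26 = 10 -> K
Result: YVBUK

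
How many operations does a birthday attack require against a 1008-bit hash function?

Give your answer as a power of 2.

Step 1: The birthday paradox gives collision probability ~50% after sqrt(2^n) = 2^(n/2) hashes.
Step 2: For 1008-bit output: 2^(1008/2) = 2^504.
Step 3: Approximately 2^504 hash computations needed.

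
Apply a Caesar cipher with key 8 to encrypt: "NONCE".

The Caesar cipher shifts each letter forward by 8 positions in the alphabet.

Step 1: For each letter, shift forward by 8 positions (mod 26).
  N (position 13) -> position (13+8) mod 26 = 21 -> V
  O (position 14) -> position (14+8) mod 26 = 22 -> W
  N (position 13) -> position (13+8) mod 26 = 21 -> V
  C (position 2) -> position (2+8) mod 26 = 10 -> K
  E (position 4) -> position (4+8) mod 26 = 12 -> M
Result: VWVKM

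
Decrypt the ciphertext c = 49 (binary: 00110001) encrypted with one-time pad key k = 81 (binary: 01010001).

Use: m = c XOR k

Step 1: XOR ciphertext with key:
  Ciphertext: 00110001
  Key:        01010001
  XOR:        01100000
Step 2: Plaintext = 01100000 = 96 in decimal.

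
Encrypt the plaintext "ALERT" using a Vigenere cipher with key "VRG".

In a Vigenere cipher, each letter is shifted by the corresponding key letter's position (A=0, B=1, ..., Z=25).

Step 1: Repeat key to match plaintext length:
  Plaintext: ALERT
  Key:       VRGVR
Step 2: Encrypt each letter:
  A(0) + V(21) = (0+21) mod 26 = 21 = V
  L(11) + R(17) = (11+17) mod 26 = 2 = C
  E(4) + G(6) = (4+6) mod 26 = 10 = K
  R(17) + V(21) = (17+21) mod 26 = 12 = M
  T(19) + R(17) = (19+17) mod 26 = 10 = K
Ciphertext: VCKMK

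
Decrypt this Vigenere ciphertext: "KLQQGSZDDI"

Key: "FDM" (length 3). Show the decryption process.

Step 1: Key 'FDM' has length 3. Extended key: FDMFDMFDMF
Step 2: Decrypt each position:
  K(10) - F(5) = 5 = F
  L(11) - D(3) = 8 = I
  Q(16) - M(12) = 4 = E
  Q(16) - F(5) = 11 = L
  G(6) - D(3) = 3 = D
  S(18) - M(12) = 6 = G
  Z(25) - F(5) = 20 = U
  D(3) - D(3) = 0 = A
  D(3) - M(12) = 17 = R
  I(8) - F(5) = 3 = D
Plaintext: FIELDGUARD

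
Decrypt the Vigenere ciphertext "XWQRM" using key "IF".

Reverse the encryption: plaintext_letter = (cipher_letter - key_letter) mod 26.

Step 1: Extend key: IFIFI
Step 2: Decrypt each letter (c - k) mod 26:
  X(23) - I(8) = (23-8) mod 26 = 15 = P
  W(22) - F(5) = (22-5) mod 26 = 17 = R
  Q(16) - I(8) = (16-8) mod 26 = 8 = I
  R(17) - F(5) = (17-5) mod 26 = 12 = M
  M(12) - I(8) = (12-8) mod 26 = 4 = E
Plaintext: PRIME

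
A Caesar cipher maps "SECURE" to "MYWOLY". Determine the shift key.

Step 1: Compare first letters: S (position 18) -> M (position 12).
Step 2: Shift = (12 - 18) mod 26 = 20.
The shift value is 20.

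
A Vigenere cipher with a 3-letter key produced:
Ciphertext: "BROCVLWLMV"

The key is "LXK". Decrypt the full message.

Step 1: Key 'LXK' has length 3. Extended key: LXKLXKLXKL
Step 2: Decrypt each position:
  B(1) - L(11) = 16 = Q
  R(17) - X(23) = 20 = U
  O(14) - K(10) = 4 = E
  C(2) - L(11) = 17 = R
  V(21) - X(23) = 24 = Y
  L(11) - K(10) = 1 = B
  W(22) - L(11) = 11 = L
  L(11) - X(23) = 14 = O
  M(12) - K(10) = 2 = C
  V(21) - L(11) = 10 = K
Plaintext: QUERYBLOCK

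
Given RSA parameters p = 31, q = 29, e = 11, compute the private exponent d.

Step 1: n = 31 * 29 = 899.
Step 2: phi(n) = 30 * 28 = 840.
Step 3: Find d such that 11 * d = 1 (mod 840).
Step 4: d = 11^(-1) mod 840 = 611.
Verification: 11 * 611 = 6721 = 8 * 840 + 1.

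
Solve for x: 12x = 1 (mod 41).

Step 1: We need x such that 12 * x = 1 (mod 41).
Step 2: Using the extended Euclidean algorithm or trial:
  12 * 24 = 288 = 7 * 41 + 1.
Step 3: Since 288 mod 41 = 1, the inverse is x = 24.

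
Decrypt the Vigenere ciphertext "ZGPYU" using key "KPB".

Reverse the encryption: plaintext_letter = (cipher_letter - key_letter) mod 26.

Step 1: Extend key: KPBKP
Step 2: Decrypt each letter (c - k) mod 26:
  Z(25) - K(10) = (25-10) mod 26 = 15 = P
  G(6) - P(15) = (6-15) mod 26 = 17 = R
  P(15) - B(1) = (15-1) mod 26 = 14 = O
  Y(24) - K(10) = (24-10) mod 26 = 14 = O
  U(20) - P(15) = (20-15) mod 26 = 5 = F
Plaintext: PROOF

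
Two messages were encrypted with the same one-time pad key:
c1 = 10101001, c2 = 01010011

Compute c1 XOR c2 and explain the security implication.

Step 1: c1 XOR c2 = (m1 XOR k) XOR (m2 XOR k).
Step 2: By XOR associativity/commutativity: = m1 XOR m2 XOR k XOR k = m1 XOR m2.
Step 3: 10101001 XOR 01010011 = 11111010 = 250.
Step 4: The key cancels out! An attacker learns m1 XOR m2 = 250, revealing the relationship between plaintexts.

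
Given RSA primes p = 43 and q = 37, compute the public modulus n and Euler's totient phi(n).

Step 1: n = p * q = 43 * 37 = 1591.
Step 2: phi(n) = (p-1)(q-1) = 42 * 36 = 1512.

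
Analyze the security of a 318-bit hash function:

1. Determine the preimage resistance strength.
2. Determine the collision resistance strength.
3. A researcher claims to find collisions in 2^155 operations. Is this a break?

Step 1: Preimage resistance requires brute-force of 2^318 operations.
Step 2: Collision resistance (birthday bound) = 2^(318/2) = 2^159.
Step 3: The claimed attack costs 2^155 operations.
Step 4: Since 2^155 < 2^159, the claimed attack beats the generic birthday bound, so collision resistance is broken.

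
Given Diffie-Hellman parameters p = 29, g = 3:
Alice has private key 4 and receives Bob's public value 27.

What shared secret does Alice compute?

Step 1: s = B^a mod p = 27^4 mod 29.
  27^1 mod 29 = 27
  27^2 mod 29 = (27 * 27) mod 29 = 4
  27^3 mod 29 = (4 * 27) mod 29 = 21
  27^4 mod 29 = (21 * 27) mod 29 = 16
Result: shared secret = 16.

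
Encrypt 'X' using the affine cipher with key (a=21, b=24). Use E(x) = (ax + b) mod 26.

Step 1: Convert 'X' to number: x = 23.
Step 2: E(23) = (21 * 23 + 24) mod 26 = 507 mod 26 = 13.
Step 3: Convert 13 back to letter: N.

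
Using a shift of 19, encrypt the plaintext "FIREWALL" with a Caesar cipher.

Step 1: For each letter, shift forward by 19 positions (mod 26).
  F (position 5) -> position (5+19) mod 26 = 24 -> Y
  I (position 8) -> position (8+19) mod 26 = 1 -> B
  R (position 17) -> position (17+19) mod 26 = 10 -> K
  E (position 4) -> position (4+19) mod 26 = 23 -> X
  W (position 22) -> position (22+19) mod 26 = 15 -> P
  A (position 0) -> position (0+19) mod 26 = 19 -> T
  L (position 11) -> position (11+19) mod 26 = 4 -> E
  L (position 11) -> position (11+19) mod 26 = 4 -> E
Result: YBKXPTEE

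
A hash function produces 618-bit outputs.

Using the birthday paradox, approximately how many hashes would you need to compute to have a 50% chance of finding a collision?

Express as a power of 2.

Step 1: The birthday paradox gives collision probability ~50% after sqrt(2^n) = 2^(n/2) hashes.
Step 2: For 618-bit output: 2^(618/2) = 2^309.
Step 3: Approximately 2^309 hash computations needed.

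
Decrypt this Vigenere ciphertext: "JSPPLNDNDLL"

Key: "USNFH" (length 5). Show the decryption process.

Step 1: Key 'USNFH' has length 5. Extended key: USNFHUSNFHU
Step 2: Decrypt each position:
  J(9) - U(20) = 15 = P
  S(18) - S(18) = 0 = A
  P(15) - N(13) = 2 = C
  P(15) - F(5) = 10 = K
  L(11) - H(7) = 4 = E
  N(13) - U(20) = 19 = T
  D(3) - S(18) = 11 = L
  N(13) - N(13) = 0 = A
  D(3) - F(5) = 24 = Y
  L(11) - H(7) = 4 = E
  L(11) - U(20) = 17 = R
Plaintext: PACKETLAYER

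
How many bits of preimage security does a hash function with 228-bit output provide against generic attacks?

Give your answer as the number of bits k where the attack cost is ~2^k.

Step 1: The hash has a 228-bit output.
Step 2: Preimage resistance means: given a digest h(x), it should be infeasible to find any input that hashes to it.
With a 228-bit output there are 2^228 possible digests, so a generic brute-force preimage search costs about 2^228 evaluations.
Step 3: Security level = 228 bits.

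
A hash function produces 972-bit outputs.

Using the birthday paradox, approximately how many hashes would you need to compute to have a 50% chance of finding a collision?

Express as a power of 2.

Step 1: The birthday paradox gives collision probability ~50% after sqrt(2^n) = 2^(n/2) hashes.
Step 2: For 972-bit output: 2^(972/2) = 2^486.
Step 3: Approximately 2^486 hash computations needed.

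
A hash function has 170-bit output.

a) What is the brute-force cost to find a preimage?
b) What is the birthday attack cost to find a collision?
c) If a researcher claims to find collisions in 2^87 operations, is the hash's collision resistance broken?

Step 1: Preimage resistance requires brute-force of 2^170 operations.
Step 2: Collision resistance (birthday bound) = 2^(170/2) = 2^85.
Step 3: The claimed attack costs 2^87 operations.
Step 4: Since 2^87 >= 2^85, the claimed attack is no faster than the generic birthday attack, so this does not break collision resistance.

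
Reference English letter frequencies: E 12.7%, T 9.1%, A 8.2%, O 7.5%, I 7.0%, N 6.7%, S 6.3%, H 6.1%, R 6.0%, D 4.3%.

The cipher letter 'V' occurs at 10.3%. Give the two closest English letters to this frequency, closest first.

Step 1: Observed frequency of 'V' is 10.3%.
Step 2: Compute distances to each reference frequency and sort:
  T (9.1%): difference = 1.2% <-- BEST
  A (8.2%): difference = 2.1% <-- RUNNER-UP
  E (12.7%): difference = 2.4%
  O (7.5%): difference = 2.8%
  I (7.0%): difference = 3.3%
Step 3: Most likely is 'T' (9.1%, diff 1.2%); second most likely is 'A' (8.2%, diff 2.1%).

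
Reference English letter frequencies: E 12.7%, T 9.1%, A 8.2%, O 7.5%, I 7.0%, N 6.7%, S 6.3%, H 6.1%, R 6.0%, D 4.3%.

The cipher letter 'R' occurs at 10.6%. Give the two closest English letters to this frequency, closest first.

Step 1: Observed frequency of 'R' is 10.6%.
Step 2: Compute distances to each reference frequency and sort:
  T (9.1%): difference = 1.5% <-- BEST
  E (12.7%): difference = 2.1% <-- RUNNER-UP
  A (8.2%): difference = 2.4%
  O (7.5%): difference = 3.1%
  I (7.0%): difference = 3.6%
Step 3: Most likely is 'T' (9.1%, diff 1.5%); second most likely is 'E' (12.7%, diff 2.1%).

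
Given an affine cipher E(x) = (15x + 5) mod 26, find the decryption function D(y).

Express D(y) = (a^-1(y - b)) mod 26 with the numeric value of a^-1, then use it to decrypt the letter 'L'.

Step 1: Find a^-1, the modular inverse of 15 mod 26.
Step 2: We need 15 * a^-1 = 1 (mod 26).
Step 3: 15 * 7 = 105 = 4 * 26 + 1, so a^-1 = 7.
Step 4: D(y) = 7(y - 5) mod 26.
Step 5: Apply to 'L' (y = 11): D(11) = 7 * (11 - 5) mod 26 = 7 * 6 mod 26 = 16 -> 'Q'.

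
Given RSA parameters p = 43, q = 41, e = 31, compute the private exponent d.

Step 1: n = 43 * 41 = 1763.
Step 2: phi(n) = 42 * 40 = 1680.
Step 3: Find d such that 31 * d = 1 (mod 1680).
Step 4: d = 31^(-1) mod 1680 = 271.
Verification: 31 * 271 = 8401 = 5 * 1680 + 1.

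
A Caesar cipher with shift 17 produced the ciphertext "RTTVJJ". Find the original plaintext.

Step 1: Reverse the shift by subtracting 17 from each letter position.
  R (position 17) -> position (17-17) mod 26 = 0 -> A
  T (position 19) -> position (19-17) mod 26 = 2 -> C
  T (position 19) -> position (19-17) mod 26 = 2 -> C
  V (position 21) -> position (21-17) mod 26 = 4 -> E
  J (position 9) -> position (9-17) mod 26 = 18 -> S
  J (position 9) -> position (9-17) mod 26 = 18 -> S
Decrypted message: ACCESS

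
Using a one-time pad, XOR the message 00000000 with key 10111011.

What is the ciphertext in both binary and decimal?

Step 1: Write out the XOR operation bit by bit:
  Message: 00000000
  Key:     10111011
  XOR:     10111011
Step 2: Convert to decimal: 10111011 = 187.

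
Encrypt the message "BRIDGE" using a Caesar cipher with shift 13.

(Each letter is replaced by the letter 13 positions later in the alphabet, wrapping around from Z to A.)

Step 1: For each letter, shift forward by 13 positions (mod 26).
  B (position 1) -> position (1+13) mod 26 = 14 -> O
  R (position 17) -> position (17+13) mod 26 = 4 -> E
  I (position 8) -> position (8+13) mod 26 = 21 -> V
  D (position 3) -> position (3+13) mod 26 = 16 -> Q
  G (position 6) -> position (6+13) mod 26 = 19 -> T
  E (position 4) -> position (4+13) mod 26 = 17 -> R
Result: OEVQTR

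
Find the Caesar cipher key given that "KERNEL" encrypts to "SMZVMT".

Step 1: Compare first letters: K (position 10) -> S (position 18).
Step 2: Shift = (18 - 10) mod 26 = 8.
The shift value is 8.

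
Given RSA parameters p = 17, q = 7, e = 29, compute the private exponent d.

Step 1: n = 17 * 7 = 119.
Step 2: phi(n) = 16 * 6 = 96.
Step 3: Find d such that 29 * d = 1 (mod 96).
Step 4: d = 29^(-1) mod 96 = 53.
Verification: 29 * 53 = 1537 = 16 * 96 + 1.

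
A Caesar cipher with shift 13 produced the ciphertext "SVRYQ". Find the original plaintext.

Step 1: Reverse the shift by subtracting 13 from each letter position.
  S (position 18) -> position (18-13) mod 26 = 5 -> F
  V (position 21) -> position (21-13) mod 26 = 8 -> I
  R (position 17) -> position (17-13) mod 26 = 4 -> E
  Y (position 24) -> position (24-13) mod 26 = 11 -> L
  Q (position 16) -> position (16-13) mod 26 = 3 -> D
Decrypted message: FIELD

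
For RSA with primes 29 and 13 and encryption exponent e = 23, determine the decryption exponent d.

Step 1: n = 29 * 13 = 377.
Step 2: phi(n) = 28 * 12 = 336.
Step 3: Find d such that 23 * d = 1 (mod 336).
Step 4: d = 23^(-1) mod 336 = 263.
Verification: 23 * 263 = 6049 = 18 * 336 + 1.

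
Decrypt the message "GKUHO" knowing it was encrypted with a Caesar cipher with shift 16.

Step 1: Reverse the shift by subtracting 16 from each letter position.
  G (position 6) -> position (6-16) mod 26 = 16 -> Q
  K (position 10) -> position (10-16) mod 26 = 20 -> U
  U (position 20) -> position (20-16) mod 26 = 4 -> E
  H (position 7) -> position (7-16) mod 26 = 17 -> R
  O (position 14) -> position (14-16) mod 26 = 24 -> Y
Decrypted message: QUERY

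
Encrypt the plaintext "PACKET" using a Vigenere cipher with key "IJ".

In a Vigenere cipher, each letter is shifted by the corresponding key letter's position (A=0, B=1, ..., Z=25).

Step 1: Repeat key to match plaintext length:
  Plaintext: PACKET
  Key:       IJIJIJ
Step 2: Encrypt each letter:
  P(15) + I(8) = (15+8) mod 26 = 23 = X
  A(0) + J(9) = (0+9) mod 26 = 9 = J
  C(2) + I(8) = (2+8) mod 26 = 10 = K
  K(10) + J(9) = (10+9) mod 26 = 19 = T
  E(4) + I(8) = (4+8) mod 26 = 12 = M
  T(19) + J(9) = (19+9) mod 26 = 2 = C
Ciphertext: XJKTMC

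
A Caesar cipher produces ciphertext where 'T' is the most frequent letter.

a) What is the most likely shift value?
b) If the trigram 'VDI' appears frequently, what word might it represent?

Step 1: In English, 'E' is the most frequent letter (12.7%).
Step 2: The most frequent ciphertext letter is 'T' (position 19).
Step 3: Shift = (19 - 4) mod 26 = 15.
Step 4: Decrypt 'VDI' by shifting back 15:
  V -> G
  D -> O
  I -> T
Step 5: 'VDI' decrypts to 'GOT'.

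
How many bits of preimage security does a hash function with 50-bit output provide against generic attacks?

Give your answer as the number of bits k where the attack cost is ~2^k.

Step 1: The hash has a 50-bit output.
Step 2: Preimage resistance means: given a digest h(x), it should be infeasible to find any input that hashes to it.
With a 50-bit output there are 2^50 possible digests, so a generic brute-force preimage search costs about 2^50 evaluations.
Step 3: Security level = 50 bits.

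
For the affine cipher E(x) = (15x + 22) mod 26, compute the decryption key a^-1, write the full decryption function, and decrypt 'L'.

Step 1: Find a^-1, the modular inverse of 15 mod 26.
Step 2: We need 15 * a^-1 = 1 (mod 26).
Step 3: 15 * 7 = 105 = 4 * 26 + 1, so a^-1 = 7.
Step 4: D(y) = 7(y - 22) mod 26.
Step 5: Apply to 'L' (y = 11): D(11) = 7 * (11 - 22) mod 26 = 7 * -11 mod 26 = 1 -> 'B'.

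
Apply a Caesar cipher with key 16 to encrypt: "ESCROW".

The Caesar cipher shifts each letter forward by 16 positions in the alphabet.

Step 1: For each letter, shift forward by 16 positions (mod 26).
  E (position 4) -> position (4+16) mod 26 = 20 -> U
  S (position 18) -> position (18+16) mod 26 = 8 -> I
  C (position 2) -> position (2+16) mod 26 = 18 -> S
  R (position 17) -> position (17+16) mod 26 = 7 -> H
  O (position 14) -> position (14+16) mod 26 = 4 -> E
  W (position 22) -> position (22+16) mod 26 = 12 -> M
Result: UISHEM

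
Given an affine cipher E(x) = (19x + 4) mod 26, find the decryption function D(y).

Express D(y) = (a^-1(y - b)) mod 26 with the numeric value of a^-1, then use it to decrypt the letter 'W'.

Step 1: Find a^-1, the modular inverse of 19 mod 26.
Step 2: We need 19 * a^-1 = 1 (mod 26).
Step 3: 19 * 11 = 209 = 8 * 26 + 1, so a^-1 = 11.
Step 4: D(y) = 11(y - 4) mod 26.
Step 5: Apply to 'W' (y = 22): D(22) = 11 * (22 - 4) mod 26 = 11 * 18 mod 26 = 16 -> 'Q'.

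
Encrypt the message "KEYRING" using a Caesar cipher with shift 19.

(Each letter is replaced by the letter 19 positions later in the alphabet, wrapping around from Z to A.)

Step 1: For each letter, shift forward by 19 positions (mod 26).
  K (position 10) -> position (10+19) mod 26 = 3 -> D
  E (position 4) -> position (4+19) mod 26 = 23 -> X
  Y (position 24) -> position (24+19) mod 26 = 17 -> R
  R (position 17) -> position (17+19) mod 26 = 10 -> K
  I (position 8) -> position (8+19) mod 26 = 1 -> B
  N (position 13) -> position (13+19) mod 26 = 6 -> G
  G (position 6) -> position (6+19) mod 26 = 25 -> Z
Result: DXRKBGZ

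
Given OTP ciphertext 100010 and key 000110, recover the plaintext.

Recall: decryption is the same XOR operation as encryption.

Step 1: XOR ciphertext with key:
  Ciphertext: 100010
  Key:        000110
  XOR:        100100
Step 2: Plaintext = 100100 = 36 in decimal.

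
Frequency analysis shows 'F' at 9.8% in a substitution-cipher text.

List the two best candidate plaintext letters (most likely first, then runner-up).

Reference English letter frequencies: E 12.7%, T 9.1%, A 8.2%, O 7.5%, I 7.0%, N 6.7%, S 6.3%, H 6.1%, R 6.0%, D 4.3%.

Step 1: Observed frequency of 'F' is 9.8%.
Step 2: Compute distances to each reference frequency and sort:
  T (9.1%): difference = 0.7% <-- BEST
  A (8.2%): difference = 1.6% <-- RUNNER-UP
  O (7.5%): difference = 2.3%
  I (7.0%): difference = 2.8%
  E (12.7%): difference = 2.9%
Step 3: Most likely is 'T' (9.1%, diff 0.7%); second most likely is 'A' (8.2%, diff 1.6%).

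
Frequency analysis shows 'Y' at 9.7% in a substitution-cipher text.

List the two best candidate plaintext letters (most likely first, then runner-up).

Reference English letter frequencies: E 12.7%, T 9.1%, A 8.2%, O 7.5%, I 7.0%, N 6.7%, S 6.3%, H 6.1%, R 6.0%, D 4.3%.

Step 1: Observed frequency of 'Y' is 9.7%.
Step 2: Compute distances to each reference frequency and sort:
  T (9.1%): difference = 0.6% <-- BEST
  A (8.2%): difference = 1.5% <-- RUNNER-UP
  O (7.5%): difference = 2.2%
  I (7.0%): difference = 2.7%
  N (6.7%): difference = 3.0%
Step 3: Most likely is 'T' (9.1%, diff 0.6%); second most likely is 'A' (8.2%, diff 1.5%).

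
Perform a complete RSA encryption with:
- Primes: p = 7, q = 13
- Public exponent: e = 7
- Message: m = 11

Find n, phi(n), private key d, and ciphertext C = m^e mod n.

Step 1: n = 7 * 13 = 91.
Step 2: phi(n) = (7-1)(13-1) = 6 * 12 = 72.
Step 3: Find d = 7^(-1) mod 72 = 31.
  Verify: 7 * 31 = 217 = 1 (mod 72).
Step 4: C = 11^7 mod 91 = 67.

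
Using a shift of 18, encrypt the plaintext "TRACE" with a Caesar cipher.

Step 1: For each letter, shift forward by 18 positions (mod 26).
  T (position 19) -> position (19+18) mod 26 = 11 -> L
  R (position 17) -> position (17+18) mod 26 = 9 -> J
  A (position 0) -> position (0+18) mod 26 = 18 -> S
  C (position 2) -> position (2+18) mod 26 = 20 -> U
  E (position 4) -> position (4+18) mod 26 = 22 -> W
Result: LJSUW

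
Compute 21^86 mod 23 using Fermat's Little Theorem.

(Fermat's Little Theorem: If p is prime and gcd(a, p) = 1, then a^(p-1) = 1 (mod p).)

Step 1: Since 23 is prime, by Fermat's Little Theorem: 21^22 = 1 (mod 23).
Step 2: Reduce exponent: 86 mod 22 = 20.
Step 3: So 21^86 = 21^20 (mod 23).
Step 4: 21^20 mod 23 = 6.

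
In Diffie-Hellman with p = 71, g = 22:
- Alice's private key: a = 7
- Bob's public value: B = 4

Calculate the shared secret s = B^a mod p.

Step 1: s = B^a mod p = 4^7 mod 71.
  4^1 mod 71 = 4
  4^2 mod 71 = (4 * 4) mod 71 = 16
  4^3 mod 71 = (16 * 4) mod 71 = 64
  4^4 mod 71 = (64 * 4) mod 71 = 43
  4^5 mod 71 = (43 * 4) mod 71 = 30
  4^6 mod 71 = (30 * 4) mod 71 = 49
  4^7 mod 71 = (49 * 4) mod 71 = 54
Result: shared secret = 54.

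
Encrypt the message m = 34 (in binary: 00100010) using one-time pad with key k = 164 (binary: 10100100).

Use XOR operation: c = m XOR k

Step 1: Write out the XOR operation bit by bit:
  Message: 00100010
  Key:     10100100
  XOR:     10000110
Step 2: Convert to decimal: 10000110 = 134.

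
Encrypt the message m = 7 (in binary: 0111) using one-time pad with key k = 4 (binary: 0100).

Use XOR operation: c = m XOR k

Step 1: Write out the XOR operation bit by bit:
  Message: 0111
  Key:     0100
  XOR:     0011
Step 2: Convert to decimal: 0011 = 3.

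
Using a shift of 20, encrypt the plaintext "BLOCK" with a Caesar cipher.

Step 1: For each letter, shift forward by 20 positions (mod 26).
  B (position 1) -> position (1+20) mod 26 = 21 -> V
  L (position 11) -> position (11+20) mod 26 = 5 -> F
  O (position 14) -> position (14+20) mod 26 = 8 -> I
  C (position 2) -> position (2+20) mod 26 = 22 -> W
  K (position 10) -> position (10+20) mod 26 = 4 -> E
Result: VFIWE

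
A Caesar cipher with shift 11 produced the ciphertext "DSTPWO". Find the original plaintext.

Step 1: Reverse the shift by subtracting 11 from each letter position.
  D (position 3) -> position (3-11) mod 26 = 18 -> S
  S (position 18) -> position (18-11) mod 26 = 7 -> H
  T (position 19) -> position (19-11) mod 26 = 8 -> I
  P (position 15) -> position (15-11) mod 26 = 4 -> E
  W (position 22) -> position (22-11) mod 26 = 11 -> L
  O (position 14) -> position (14-11) mod 26 = 3 -> D
Decrypted message: SHIELD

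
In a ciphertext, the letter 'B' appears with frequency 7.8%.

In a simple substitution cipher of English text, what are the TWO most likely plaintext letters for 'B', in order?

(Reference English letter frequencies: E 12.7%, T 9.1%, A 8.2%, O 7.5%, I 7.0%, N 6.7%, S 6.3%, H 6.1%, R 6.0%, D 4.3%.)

Step 1: Observed frequency of 'B' is 7.8%.
Step 2: Compute distances to each reference frequency and sort:
  O (7.5%): difference = 0.3% <-- BEST
  A (8.2%): difference = 0.4% <-- RUNNER-UP
  I (7.0%): difference = 0.8%
  N (6.7%): difference = 1.1%
  T (9.1%): difference = 1.3%
Step 3: Most likely is 'O' (7.5%, diff 0.3%); second most likely is 'A' (8.2%, diff 0.4%).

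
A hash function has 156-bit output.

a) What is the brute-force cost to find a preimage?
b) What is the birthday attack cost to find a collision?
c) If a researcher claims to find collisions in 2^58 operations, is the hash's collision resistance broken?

Step 1: Preimage resistance requires brute-force of 2^156 operations.
Step 2: Collision resistance (birthday bound) = 2^(156/2) = 2^78.
Step 3: The claimed attack costs 2^58 operations.
Step 4: Since 2^58 < 2^78, the claimed attack beats the generic birthday bound, so collision resistance is broken.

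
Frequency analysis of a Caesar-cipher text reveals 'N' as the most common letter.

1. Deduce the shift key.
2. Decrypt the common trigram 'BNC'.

Step 1: In English, 'E' is the most frequent letter (12.7%).
Step 2: The most frequent ciphertext letter is 'N' (position 13).
Step 3: Shift = (13 - 4) mod 26 = 9.
Step 4: Decrypt 'BNC' by shifting back 9:
  B -> S
  N -> E
  C -> T
Step 5: 'BNC' decrypts to 'SET'.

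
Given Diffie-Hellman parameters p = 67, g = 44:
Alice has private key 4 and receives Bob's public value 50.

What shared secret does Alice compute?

Step 1: s = B^a mod p = 50^4 mod 67.
  50^1 mod 67 = 50
  50^2 mod 67 = (50 * 50) mod 67 = 21
  50^3 mod 67 = (21 * 50) mod 67 = 45
  50^4 mod 67 = (45 * 50) mod 67 = 39
Result: shared secret = 39.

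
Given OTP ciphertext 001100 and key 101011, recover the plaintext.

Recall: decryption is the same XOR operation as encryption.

Step 1: XOR ciphertext with key:
  Ciphertext: 001100
  Key:        101011
  XOR:        100111
Step 2: Plaintext = 100111 = 39 in decimal.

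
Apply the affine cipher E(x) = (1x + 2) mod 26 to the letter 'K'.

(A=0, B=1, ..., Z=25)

Step 1: Convert 'K' to number: x = 10.
Step 2: E(10) = (1 * 10 + 2) mod 26 = 12 mod 26 = 12.
Step 3: Convert 12 back to letter: M.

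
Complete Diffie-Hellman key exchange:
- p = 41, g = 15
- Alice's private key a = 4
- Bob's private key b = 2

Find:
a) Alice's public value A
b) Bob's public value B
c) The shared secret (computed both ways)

Step 1: A = g^a mod p = 15^4 mod 41 = 31.
Step 2: B = g^b mod p = 15^2 mod 41 = 20.
Step 3: Alice computes s = B^a mod p = 20^4 mod 41 = 18.
Step 4: Bob computes s = A^b mod p = 31^2 mod 41 = 18.
Both sides agree: shared secret = 18.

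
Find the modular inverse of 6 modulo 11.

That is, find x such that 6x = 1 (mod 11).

Step 1: We need x such that 6 * x = 1 (mod 11).
Step 2: Using the extended Euclidean algorithm or trial:
  6 * 2 = 12 = 1 * 11 + 1.
Step 3: Since 12 mod 11 = 1, the inverse is x = 2.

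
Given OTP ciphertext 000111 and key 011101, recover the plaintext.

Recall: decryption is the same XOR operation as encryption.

Step 1: XOR ciphertext with key:
  Ciphertext: 000111
  Key:        011101
  XOR:        011010
Step 2: Plaintext = 011010 = 26 in decimal.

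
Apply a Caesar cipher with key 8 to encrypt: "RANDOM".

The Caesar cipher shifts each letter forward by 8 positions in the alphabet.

Step 1: For each letter, shift forward by 8 positions (mod 26).
  R (position 17) -> position (17+8) mod 26 = 25 -> Z
  A (position 0) -> position (0+8) mod 26 = 8 -> I
  N (position 13) -> position (13+8) mod 26 = 21 -> V
  D (position 3) -> position (3+8) mod 26 = 11 -> L
  O (position 14) -> position (14+8) mod 26 = 22 -> W
  M (position 12) -> position (12+8) mod 26 = 20 -> U
Result: ZIVLWU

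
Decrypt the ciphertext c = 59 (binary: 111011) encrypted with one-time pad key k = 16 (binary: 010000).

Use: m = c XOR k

Step 1: XOR ciphertext with key:
  Ciphertext: 111011
  Key:        010000
  XOR:        101011
Step 2: Plaintext = 101011 = 43 in decimal.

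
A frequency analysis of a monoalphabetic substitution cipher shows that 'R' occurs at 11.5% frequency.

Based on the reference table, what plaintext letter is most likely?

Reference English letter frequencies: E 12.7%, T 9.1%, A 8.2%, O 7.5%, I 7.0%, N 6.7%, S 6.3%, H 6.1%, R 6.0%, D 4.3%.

Step 1: The observed frequency is 11.5%.
Step 2: Compare with English frequencies:
  E: 12.7% (difference: 1.2%) <-- closest
  T: 9.1% (difference: 2.4%)
  A: 8.2% (difference: 3.3%)
  O: 7.5% (difference: 4.0%)
  I: 7.0% (difference: 4.5%)
  N: 6.7% (difference: 4.8%)
  S: 6.3% (difference: 5.2%)
  H: 6.1% (difference: 5.4%)
  R: 6.0% (difference: 5.5%)
  D: 4.3% (difference: 7.2%)
Step 3: 'R' most likely represents 'E' (frequency 12.7%).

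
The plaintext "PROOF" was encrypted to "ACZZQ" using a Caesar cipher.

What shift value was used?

Step 1: Compare first letters: P (position 15) -> A (position 0).
Step 2: Shift = (0 - 15) mod 26 = 11.
The shift value is 11.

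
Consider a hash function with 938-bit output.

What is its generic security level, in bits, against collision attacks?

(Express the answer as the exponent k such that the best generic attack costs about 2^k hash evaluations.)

Step 1: The hash has a 938-bit output.
Step 2: Collision resistance means it should be infeasible to find any x != y with h(x) = h(y).
By the birthday bound, a generic collision search succeeds after about sqrt(2^938) = 2^(938/2) = 2^469 evaluations.
Step 3: Security level = 469 bits.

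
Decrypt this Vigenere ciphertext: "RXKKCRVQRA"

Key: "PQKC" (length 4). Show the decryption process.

Step 1: Key 'PQKC' has length 4. Extended key: PQKCPQKCPQ
Step 2: Decrypt each position:
  R(17) - P(15) = 2 = C
  X(23) - Q(16) = 7 = H
  K(10) - K(10) = 0 = A
  K(10) - C(2) = 8 = I
  C(2) - P(15) = 13 = N
  R(17) - Q(16) = 1 = B
  V(21) - K(10) = 11 = L
  Q(16) - C(2) = 14 = O
  R(17) - P(15) = 2 = C
  A(0) - Q(16) = 10 = K
Plaintext: CHAINBLOCK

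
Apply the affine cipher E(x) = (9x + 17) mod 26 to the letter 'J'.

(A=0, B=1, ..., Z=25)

Step 1: Convert 'J' to number: x = 9.
Step 2: E(9) = (9 * 9 + 17) mod 26 = 98 mod 26 = 20.
Step 3: Convert 20 back to letter: U.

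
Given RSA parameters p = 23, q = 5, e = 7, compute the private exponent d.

Step 1: n = 23 * 5 = 115.
Step 2: phi(n) = 22 * 4 = 88.
Step 3: Find d such that 7 * d = 1 (mod 88).
Step 4: d = 7^(-1) mod 88 = 63.
Verification: 7 * 63 = 441 = 5 * 88 + 1.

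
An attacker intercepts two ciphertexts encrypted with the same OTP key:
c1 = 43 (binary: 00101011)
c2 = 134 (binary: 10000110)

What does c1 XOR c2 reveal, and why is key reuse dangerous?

Step 1: c1 XOR c2 = (m1 XOR k) XOR (m2 XOR k).
Step 2: By XOR associativity/commutativity: = m1 XOR m2 XOR k XOR k = m1 XOR m2.
Step 3: 00101011 XOR 10000110 = 10101101 = 173.
Step 4: The key cancels out! An attacker learns m1 XOR m2 = 173, revealing the relationship between plaintexts.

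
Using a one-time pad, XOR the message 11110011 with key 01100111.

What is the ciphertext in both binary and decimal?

Step 1: Write out the XOR operation bit by bit:
  Message: 11110011
  Key:     01100111
  XOR:     10010100
Step 2: Convert to decimal: 10010100 = 148.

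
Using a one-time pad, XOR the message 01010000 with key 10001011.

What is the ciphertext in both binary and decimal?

Step 1: Write out the XOR operation bit by bit:
  Message: 01010000
  Key:     10001011
  XOR:     11011011
Step 2: Convert to decimal: 11011011 = 219.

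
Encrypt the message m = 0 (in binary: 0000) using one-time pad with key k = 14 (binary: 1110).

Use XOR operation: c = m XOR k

Step 1: Write out the XOR operation bit by bit:
  Message: 0000
  Key:     1110
  XOR:     1110
Step 2: Convert to decimal: 1110 = 14.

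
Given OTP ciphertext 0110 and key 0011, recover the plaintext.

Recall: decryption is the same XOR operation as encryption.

Step 1: XOR ciphertext with key:
  Ciphertext: 0110
  Key:        0011
  XOR:        0101
Step 2: Plaintext = 0101 = 5 in decimal.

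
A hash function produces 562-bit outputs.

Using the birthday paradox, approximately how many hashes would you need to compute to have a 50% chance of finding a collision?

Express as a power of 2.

Step 1: The birthday paradox gives collision probability ~50% after sqrt(2^n) = 2^(n/2) hashes.
Step 2: For 562-bit output: 2^(562/2) = 2^281.
Step 3: Approximately 2^281 hash computations needed.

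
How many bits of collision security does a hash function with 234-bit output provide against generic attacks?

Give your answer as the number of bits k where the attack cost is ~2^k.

Step 1: The hash has a 234-bit output.
Step 2: Collision resistance means it should be infeasible to find any x != y with h(x) = h(y).
By the birthday bound, a generic collision search succeeds after about sqrt(2^234) = 2^(234/2) = 2^117 evaluations.
Step 3: Security level = 117 bits.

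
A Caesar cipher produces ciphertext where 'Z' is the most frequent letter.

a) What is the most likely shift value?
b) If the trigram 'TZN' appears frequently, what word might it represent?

Step 1: In English, 'E' is the most frequent letter (12.7%).
Step 2: The most frequent ciphertext letter is 'Z' (position 25).
Step 3: Shift = (25 - 4) mod 26 = 21.
Step 4: Decrypt 'TZN' by shifting back 21:
  T -> Y
  Z -> E
  N -> S
Step 5: 'TZN' decrypts to 'YES'.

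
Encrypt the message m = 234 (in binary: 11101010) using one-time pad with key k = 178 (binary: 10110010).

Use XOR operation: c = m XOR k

Step 1: Write out the XOR operation bit by bit:
  Message: 11101010
  Key:     10110010
  XOR:     01011000
Step 2: Convert to decimal: 01011000 = 88.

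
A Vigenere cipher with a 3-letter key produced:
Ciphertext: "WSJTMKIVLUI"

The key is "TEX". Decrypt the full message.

Step 1: Key 'TEX' has length 3. Extended key: TEXTEXTEXTE
Step 2: Decrypt each position:
  W(22) - T(19) = 3 = D
  S(18) - E(4) = 14 = O
  J(9) - X(23) = 12 = M
  T(19) - T(19) = 0 = A
  M(12) - E(4) = 8 = I
  K(10) - X(23) = 13 = N
  I(8) - T(19) = 15 = P
  V(21) - E(4) = 17 = R
  L(11) - X(23) = 14 = O
  U(20) - T(19) = 1 = B
  I(8) - E(4) = 4 = E
Plaintext: DOMAINPROBE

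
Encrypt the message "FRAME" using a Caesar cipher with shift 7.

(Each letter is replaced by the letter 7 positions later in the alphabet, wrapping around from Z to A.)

Step 1: For each letter, shift forward by 7 positions (mod 26).
  F (position 5) -> position (5+7) mod 26 = 12 -> M
  R (position 17) -> position (17+7) mod 26 = 24 -> Y
  A (position 0) -> position (0+7) mod 26 = 7 -> H
  M (position 12) -> position (12+7) mod 26 = 19 -> T
  E (position 4) -> position (4+7) mod 26 = 11 -> L
Result: MYHTL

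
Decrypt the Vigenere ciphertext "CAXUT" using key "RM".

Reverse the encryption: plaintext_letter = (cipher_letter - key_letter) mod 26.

Step 1: Extend key: RMRMR
Step 2: Decrypt each letter (c - k) mod 26:
  C(2) - R(17) = (2-17) mod 26 = 11 = L
  A(0) - M(12) = (0-12) mod 26 = 14 = O
  X(23) - R(17) = (23-17) mod 26 = 6 = G
  U(20) - M(12) = (20-12) mod 26 = 8 = I
  T(19) - R(17) = (19-17) mod 26 = 2 = C
Plaintext: LOGIC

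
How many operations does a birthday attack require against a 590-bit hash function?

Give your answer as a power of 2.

Step 1: The birthday paradox gives collision probability ~50% after sqrt(2^n) = 2^(n/2) hashes.
Step 2: For 590-bit output: 2^(590/2) = 2^295.
Step 3: Approximately 2^295 hash computations needed.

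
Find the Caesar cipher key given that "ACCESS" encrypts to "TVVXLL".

Step 1: Compare first letters: A (position 0) -> T (position 19).
Step 2: Shift = (19 - 0) mod 26 = 19.
The shift value is 19.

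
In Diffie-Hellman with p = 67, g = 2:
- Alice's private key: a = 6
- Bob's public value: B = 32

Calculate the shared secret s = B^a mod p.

Step 1: s = B^a mod p = 32^6 mod 67.
  32^1 mod 67 = 32
  32^2 mod 67 = (32 * 32) mod 67 = 19
  32^3 mod 67 = (19 * 32) mod 67 = 5
  32^4 mod 67 = (5 * 32) mod 67 = 26
  32^5 mod 67 = (26 * 32) mod 67 = 28
  32^6 mod 67 = (28 * 32) mod 67 = 25
Result: shared secret = 25.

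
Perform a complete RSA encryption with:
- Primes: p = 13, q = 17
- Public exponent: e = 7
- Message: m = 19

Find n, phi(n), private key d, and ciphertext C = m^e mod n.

Step 1: n = 13 * 17 = 221.
Step 2: phi(n) = (13-1)(17-1) = 12 * 16 = 192.
Step 3: Find d = 7^(-1) mod 192 = 55.
  Verify: 7 * 55 = 385 = 1 (mod 192).
Step 4: C = 19^7 mod 221 = 111.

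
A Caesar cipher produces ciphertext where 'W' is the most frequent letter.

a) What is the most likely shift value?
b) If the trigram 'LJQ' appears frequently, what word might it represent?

Step 1: In English, 'E' is the most frequent letter (12.7%).
Step 2: The most frequent ciphertext letter is 'W' (position 22).
Step 3: Shift = (22 - 4) mod 26 = 18.
Step 4: Decrypt 'LJQ' by shifting back 18:
  L -> T
  J -> R
  Q -> Y
Step 5: 'LJQ' decrypts to 'TRY'.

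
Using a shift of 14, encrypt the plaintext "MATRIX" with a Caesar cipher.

Step 1: For each letter, shift forward by 14 positions (mod 26).
  M (position 12) -> position (12+14) mod 26 = 0 -> A
  A (position 0) -> position (0+14) mod 26 = 14 -> O
  T (position 19) -> position (19+14) mod 26 = 7 -> H
  R (position 17) -> position (17+14) mod 26 = 5 -> F
  I (position 8) -> position (8+14) mod 26 = 22 -> W
  X (position 23) -> position (23+14) mod 26 = 11 -> L
Result: AOHFWL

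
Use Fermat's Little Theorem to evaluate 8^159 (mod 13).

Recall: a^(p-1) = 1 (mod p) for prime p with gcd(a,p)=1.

Step 1: Since 13 is prime, by Fermat's Little Theorem: 8^12 = 1 (mod 13).
Step 2: Reduce exponent: 159 mod 12 = 3.
Step 3: So 8^159 = 8^3 (mod 13).
Step 4: 8^3 mod 13 = 5.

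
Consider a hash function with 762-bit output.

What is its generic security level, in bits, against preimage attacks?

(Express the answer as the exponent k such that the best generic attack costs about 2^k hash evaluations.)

Step 1: The hash has a 762-bit output.
Step 2: Preimage resistance means: given a digest h(x), it should be infeasible to find any input that hashes to it.
With a 762-bit output there are 2^762 possible digests, so a generic brute-force preimage search costs about 2^762 evaluations.
Step 3: Security level = 762 bits.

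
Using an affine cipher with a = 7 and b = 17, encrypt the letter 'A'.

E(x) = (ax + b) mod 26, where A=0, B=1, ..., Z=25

Step 1: Convert 'A' to number: x = 0.
Step 2: E(0) = (7 * 0 + 17) mod 26 = 17 mod 26 = 17.
Step 3: Convert 17 back to letter: R.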